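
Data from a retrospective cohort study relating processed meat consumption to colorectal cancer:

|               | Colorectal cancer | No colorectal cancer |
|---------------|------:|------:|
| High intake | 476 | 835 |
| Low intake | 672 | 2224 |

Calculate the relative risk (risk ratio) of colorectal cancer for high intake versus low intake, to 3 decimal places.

1.565

Cells: a = 476, b = 835, c = 672, d = 2224.
Risk in exposed = 476/1311 = 0.36308; risk in unexposed = 672/2896 = 0.23204.
RR = 0.36308 / 0.23204 = 1.56471
The risk among the exposed is 1.56 times that among the unexposed.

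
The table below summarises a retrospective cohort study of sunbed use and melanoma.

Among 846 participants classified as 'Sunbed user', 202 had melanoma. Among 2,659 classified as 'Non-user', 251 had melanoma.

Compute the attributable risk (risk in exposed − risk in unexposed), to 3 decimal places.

0.144

From the description: a = 202, b = 644, c = 251, d = 2408.
Risk in exposed = 202/846 = 0.238771; risk in unexposed = 251/2659 = 0.094396.
Risk difference = 0.238771 − 0.094396 = 0.144374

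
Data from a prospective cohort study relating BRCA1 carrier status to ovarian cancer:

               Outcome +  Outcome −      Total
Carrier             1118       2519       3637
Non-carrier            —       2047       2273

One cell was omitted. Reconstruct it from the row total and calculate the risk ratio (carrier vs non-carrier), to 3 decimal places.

3.092

The missing cell is in the unexposed row: 2273 − 2047 = 226.
So a = 1118, b = 2519, c = 226, d = 2047.
RR = [a/(a+b)] / [c/(c+d)] = (1118/3637) / (226/2273) = 0.30740/0.09943 = 3.09164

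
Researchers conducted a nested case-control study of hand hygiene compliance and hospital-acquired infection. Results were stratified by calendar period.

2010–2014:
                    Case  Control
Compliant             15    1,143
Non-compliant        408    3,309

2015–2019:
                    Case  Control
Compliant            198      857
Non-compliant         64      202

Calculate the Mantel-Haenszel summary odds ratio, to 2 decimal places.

OR_MH = Σ(aᵢdᵢ/nᵢ) / Σ(bᵢcᵢ/nᵢ), where nᵢ is the stratum total.
Stratum 1 (2010–2014): n = 4875; a·d/n = 15·3309/4875 = 10.1815; b·c/n = 1143·408/4875 = 95.6603
Stratum 2 (2015–2019): n = 1321; a·d/n = 198·202/1321 = 30.2771; b·c/n = 857·64/1321 = 41.5201
OR_MH = (10.1815 + 30.2771) / (95.6603 + 41.5201) = 40.4586 / 137.1804 = 0.29493

0.29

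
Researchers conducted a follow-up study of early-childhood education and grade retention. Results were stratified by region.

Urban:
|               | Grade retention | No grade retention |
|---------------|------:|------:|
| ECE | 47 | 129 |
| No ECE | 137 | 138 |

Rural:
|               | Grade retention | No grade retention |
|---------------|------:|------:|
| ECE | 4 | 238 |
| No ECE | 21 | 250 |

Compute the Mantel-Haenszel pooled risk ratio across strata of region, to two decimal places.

RR_MH = Σ(aᵢ·n₀ᵢ/nᵢ) / Σ(cᵢ·n₁ᵢ/nᵢ), with n₁ᵢ = aᵢ+bᵢ (exposed), n₀ᵢ = cᵢ+dᵢ (unexposed), nᵢ = n₁ᵢ+n₀ᵢ.
Stratum 1 (Urban): n₁ = 176, n₀ = 275, n = 451; a·n₀/n = 47·275/451 = 28.6585; c·n₁/n = 137·176/451 = 53.4634
Stratum 2 (Rural): n₁ = 242, n₀ = 271, n = 513; a·n₀/n = 4·271/513 = 2.1131; c·n₁/n = 21·242/513 = 9.9064
RR_MH = (28.6585 + 2.1131) / (53.4634 + 9.9064) = 30.7716 / 63.3698 = 0.48559

0.49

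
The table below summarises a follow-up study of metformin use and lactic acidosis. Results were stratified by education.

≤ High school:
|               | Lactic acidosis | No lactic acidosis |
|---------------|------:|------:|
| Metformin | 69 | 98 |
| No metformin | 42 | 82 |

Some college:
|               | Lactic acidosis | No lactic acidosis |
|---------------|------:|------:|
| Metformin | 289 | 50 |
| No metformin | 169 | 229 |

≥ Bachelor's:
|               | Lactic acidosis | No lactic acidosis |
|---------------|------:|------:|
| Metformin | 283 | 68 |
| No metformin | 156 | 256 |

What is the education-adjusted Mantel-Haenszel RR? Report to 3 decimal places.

1.949

RR_MH = Σ(aᵢ·n₀ᵢ/nᵢ) / Σ(cᵢ·n₁ᵢ/nᵢ), with n₁ᵢ = aᵢ+bᵢ (exposed), n₀ᵢ = cᵢ+dᵢ (unexposed), nᵢ = n₁ᵢ+n₀ᵢ.
Stratum 1 (≤ High school): n₁ = 167, n₀ = 124, n = 291; a·n₀/n = 69·124/291 = 29.4021; c·n₁/n = 42·167/291 = 24.1031
Stratum 2 (Some college): n₁ = 339, n₀ = 398, n = 737; a·n₀/n = 289·398/737 = 156.0678; c·n₁/n = 169·339/737 = 77.7354
Stratum 3 (≥ Bachelor's): n₁ = 351, n₀ = 412, n = 763; a·n₀/n = 283·412/763 = 152.8126; c·n₁/n = 156·351/763 = 71.7641
RR_MH = (29.4021 + 156.0678 + 152.8126) / (24.1031 + 77.7354 + 71.7641) = 338.2825 / 173.6026 = 1.94860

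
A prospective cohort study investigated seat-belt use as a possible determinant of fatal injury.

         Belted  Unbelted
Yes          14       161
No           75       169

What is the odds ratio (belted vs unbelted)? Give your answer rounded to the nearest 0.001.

0.196

Reading the table with exposure as columns: a = 14 (Belted, case), b = 75 (Belted, non-case), c = 161 (Unbelted, case), d = 169.
OR = (a·d)/(b·c) = (14 × 169) / (75 × 161) = 2366 / 12075 = 0.19594
Exposure is associated with lower odds of fatal injury (OR = 0.20 < 1).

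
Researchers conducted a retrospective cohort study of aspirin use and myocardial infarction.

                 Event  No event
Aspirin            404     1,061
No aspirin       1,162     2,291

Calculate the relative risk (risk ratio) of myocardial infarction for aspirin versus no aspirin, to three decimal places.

Cells: a = 404, b = 1061, c = 1162, d = 2291.
Risk in exposed = 404/1465 = 0.27577; risk in unexposed = 1162/3453 = 0.33652.
RR = 0.27577 / 0.33652 = 0.81947
The risk is 18% lower among the exposed than among the unexposed.

0.819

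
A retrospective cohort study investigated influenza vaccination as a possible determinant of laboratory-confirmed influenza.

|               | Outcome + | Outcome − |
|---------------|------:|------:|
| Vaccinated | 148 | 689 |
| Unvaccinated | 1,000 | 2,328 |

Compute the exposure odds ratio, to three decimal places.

0.500

Cells: a = 148, b = 689, c = 1000, d = 2328.
OR = (a·d)/(b·c) = (148 × 2328) / (689 × 1000) = 344544 / 689000 = 0.50006
Exposure is associated with lower odds of laboratory-confirmed influenza (OR = 0.50 < 1).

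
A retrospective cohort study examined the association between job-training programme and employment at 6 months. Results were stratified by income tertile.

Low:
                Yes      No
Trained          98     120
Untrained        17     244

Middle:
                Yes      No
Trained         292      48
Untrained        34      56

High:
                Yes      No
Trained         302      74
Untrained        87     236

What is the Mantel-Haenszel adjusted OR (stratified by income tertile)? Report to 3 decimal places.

11.000

OR_MH = Σ(aᵢdᵢ/nᵢ) / Σ(bᵢcᵢ/nᵢ), where nᵢ is the stratum total.
Stratum 1 (Low): n = 479; a·d/n = 98·244/479 = 49.9207; b·c/n = 120·17/479 = 4.2589
Stratum 2 (Middle): n = 430; a·d/n = 292·56/430 = 38.0279; b·c/n = 48·34/430 = 3.7953
Stratum 3 (High): n = 699; a·d/n = 302·236/699 = 101.9628; b·c/n = 74·87/699 = 9.2103
OR_MH = (49.9207 + 38.0279 + 101.9628) / (4.2589 + 3.7953 + 9.2103) = 189.9114 / 17.2645 = 11.00009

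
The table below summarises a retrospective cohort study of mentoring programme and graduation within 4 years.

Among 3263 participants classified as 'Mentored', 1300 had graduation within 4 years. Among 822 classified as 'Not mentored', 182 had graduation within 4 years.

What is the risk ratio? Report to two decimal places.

1.80

From the description: a = 1300, b = 1963, c = 182, d = 640.
Risk in exposed = 1300/3263 = 0.39841; risk in unexposed = 182/822 = 0.22141.
RR = 0.39841 / 0.22141 = 1.79940
The risk among the exposed is 1.80 times that among the unexposed.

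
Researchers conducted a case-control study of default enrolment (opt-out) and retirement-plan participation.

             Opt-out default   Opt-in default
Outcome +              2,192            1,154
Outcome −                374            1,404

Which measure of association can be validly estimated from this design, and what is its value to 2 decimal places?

Reading the table with exposure as columns: a = 2192 (Opt-out default, case), b = 374 (Opt-out default, non-case), c = 1154 (Opt-in default, case), d = 1404.
This is a case-control study: participants were sampled on outcome status, so risks in the source population cannot be estimated directly — relative risk is not valid here. The odds ratio is the appropriate measure.
OR = (a·d)/(b·c) = (2192 × 1404) / (374 × 1154) = 3077568 / 431596 = 7.13067

7.13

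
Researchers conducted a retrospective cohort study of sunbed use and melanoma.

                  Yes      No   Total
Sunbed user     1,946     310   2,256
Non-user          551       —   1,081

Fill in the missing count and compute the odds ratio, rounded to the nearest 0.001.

The missing cell is in the unexposed row: 1081 − 551 = 530.
So a = 1946, b = 310, c = 551, d = 530.
OR = (a·d)/(b·c) = (1946 × 530) / (310 × 551) = 1031380 / 170810 = 6.03817

6.038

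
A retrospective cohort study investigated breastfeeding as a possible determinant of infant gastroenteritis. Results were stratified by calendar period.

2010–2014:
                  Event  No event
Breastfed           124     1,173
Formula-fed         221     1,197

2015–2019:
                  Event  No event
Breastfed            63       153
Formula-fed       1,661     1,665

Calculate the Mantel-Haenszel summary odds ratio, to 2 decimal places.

OR_MH = Σ(aᵢdᵢ/nᵢ) / Σ(bᵢcᵢ/nᵢ), where nᵢ is the stratum total.
Stratum 1 (2010–2014): n = 2715; a·d/n = 124·1197/2715 = 54.6696; b·c/n = 1173·221/2715 = 95.4818
Stratum 2 (2015–2019): n = 3542; a·d/n = 63·1665/3542 = 29.6146; b·c/n = 153·1661/3542 = 71.7484
OR_MH = (54.6696 + 29.6146) / (95.4818 + 71.7484) = 84.2842 / 167.2302 = 0.50400

0.50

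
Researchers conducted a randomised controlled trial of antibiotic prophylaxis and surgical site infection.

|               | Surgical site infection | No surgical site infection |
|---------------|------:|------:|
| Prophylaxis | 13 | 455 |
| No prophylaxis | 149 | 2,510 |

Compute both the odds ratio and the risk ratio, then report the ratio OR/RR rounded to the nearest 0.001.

0.971

Cells: a = 13, b = 455, c = 149, d = 2510.
OR = (13·2510)/(455·149) = 32630/67795 = 0.48130
Risk in exposed = 13/468 = 0.02778; risk in unexposed = 149/2659 = 0.05604; RR = 0.49571
OR/RR = 0.48130 / 0.49571 = 0.97093
The outcome is rare in both groups, so OR ≈ RR (ratio near 1).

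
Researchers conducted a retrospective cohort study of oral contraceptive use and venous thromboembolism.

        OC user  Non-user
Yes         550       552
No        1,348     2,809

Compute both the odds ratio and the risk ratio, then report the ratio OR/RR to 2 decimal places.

1.18

Reading the table with exposure as columns: a = 550 (OC user, case), b = 1348 (OC user, non-case), c = 552 (Non-user, case), d = 2809.
OR = (550·2809)/(1348·552) = 1544950/744096 = 2.07628
Risk in exposed = 550/1898 = 0.28978; risk in unexposed = 552/3361 = 0.16424; RR = 1.76440
OR/RR = 2.07628 / 1.76440 = 1.17676
The outcome is not rare, so the OR lies further from 1 than the RR.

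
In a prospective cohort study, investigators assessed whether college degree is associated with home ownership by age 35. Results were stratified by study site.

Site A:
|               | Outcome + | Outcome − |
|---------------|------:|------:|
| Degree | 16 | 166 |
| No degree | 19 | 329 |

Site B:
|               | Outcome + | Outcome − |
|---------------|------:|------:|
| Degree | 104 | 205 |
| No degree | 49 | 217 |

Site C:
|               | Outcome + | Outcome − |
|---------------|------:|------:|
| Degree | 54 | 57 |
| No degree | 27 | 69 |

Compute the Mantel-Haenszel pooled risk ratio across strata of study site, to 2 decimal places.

1.77

RR_MH = Σ(aᵢ·n₀ᵢ/nᵢ) / Σ(cᵢ·n₁ᵢ/nᵢ), with n₁ᵢ = aᵢ+bᵢ (exposed), n₀ᵢ = cᵢ+dᵢ (unexposed), nᵢ = n₁ᵢ+n₀ᵢ.
Stratum 1 (Site A): n₁ = 182, n₀ = 348, n = 530; a·n₀/n = 16·348/530 = 10.5057; c·n₁/n = 19·182/530 = 6.5245
Stratum 2 (Site B): n₁ = 309, n₀ = 266, n = 575; a·n₀/n = 104·266/575 = 48.1113; c·n₁/n = 49·309/575 = 26.3322
Stratum 3 (Site C): n₁ = 111, n₀ = 96, n = 207; a·n₀/n = 54·96/207 = 25.0435; c·n₁/n = 27·111/207 = 14.4783
RR_MH = (10.5057 + 48.1113 + 25.0435) / (6.5245 + 26.3322 + 14.4783) = 83.6604 / 47.3350 = 1.76741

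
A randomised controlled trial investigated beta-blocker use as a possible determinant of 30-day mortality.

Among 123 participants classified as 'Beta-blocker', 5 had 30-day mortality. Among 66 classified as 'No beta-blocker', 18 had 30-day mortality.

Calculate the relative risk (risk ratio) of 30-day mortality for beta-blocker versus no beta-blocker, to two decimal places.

From the description: a = 5, b = 118, c = 18, d = 48.
Risk in exposed = 5/123 = 0.04065; risk in unexposed = 18/66 = 0.27273.
RR = 0.04065 / 0.27273 = 0.14905
The risk is 85% lower among the exposed than among the unexposed.

0.15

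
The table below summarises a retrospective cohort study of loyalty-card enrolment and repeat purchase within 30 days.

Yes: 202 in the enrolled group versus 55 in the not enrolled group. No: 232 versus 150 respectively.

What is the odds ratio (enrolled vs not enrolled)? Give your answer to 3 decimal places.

From the description: a = 202, b = 232, c = 55, d = 150.
OR = (a·d)/(b·c) = (202 × 150) / (232 × 55) = 30300 / 12760 = 2.37461
The odds of repeat purchase within 30 days are about 2.37 times as high in the enrolled group.

2.375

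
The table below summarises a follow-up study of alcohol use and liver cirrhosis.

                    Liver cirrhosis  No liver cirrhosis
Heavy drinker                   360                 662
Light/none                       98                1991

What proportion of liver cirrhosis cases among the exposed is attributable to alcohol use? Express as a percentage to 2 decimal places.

Cells: a = 360, b = 662, c = 98, d = 1991.
Risk in exposed = 360/1022 = 0.35225; risk in unexposed = 98/2089 = 0.04691.
RR = 0.35225/0.04691 = 7.50869
AR% = (RR − 1)/RR × 100 = (7.50869 − 1)/7.50869 × 100 = 86.6821%

86.68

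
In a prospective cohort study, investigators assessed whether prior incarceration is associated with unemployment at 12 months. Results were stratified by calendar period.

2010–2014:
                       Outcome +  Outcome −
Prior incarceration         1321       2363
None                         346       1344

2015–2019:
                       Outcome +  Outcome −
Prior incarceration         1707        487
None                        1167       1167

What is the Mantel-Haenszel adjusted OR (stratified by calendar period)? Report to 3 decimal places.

2.774

OR_MH = Σ(aᵢdᵢ/nᵢ) / Σ(bᵢcᵢ/nᵢ), where nᵢ is the stratum total.
Stratum 1 (2010–2014): n = 5374; a·d/n = 1321·1344/5374 = 330.3729; b·c/n = 2363·346/5374 = 152.1396
Stratum 2 (2015–2019): n = 4528; a·d/n = 1707·1167/4528 = 439.9446; b·c/n = 487·1167/4528 = 125.5144
OR_MH = (330.3729 + 439.9446) / (152.1396 + 125.5144) = 770.3175 / 277.6539 = 2.77438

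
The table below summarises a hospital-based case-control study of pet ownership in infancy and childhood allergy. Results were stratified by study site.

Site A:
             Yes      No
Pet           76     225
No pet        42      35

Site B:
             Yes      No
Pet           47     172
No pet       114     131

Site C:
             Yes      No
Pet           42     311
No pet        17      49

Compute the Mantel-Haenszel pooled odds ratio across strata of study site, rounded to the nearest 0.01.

OR_MH = Σ(aᵢdᵢ/nᵢ) / Σ(bᵢcᵢ/nᵢ), where nᵢ is the stratum total.
Stratum 1 (Site A): n = 378; a·d/n = 76·35/378 = 7.0370; b·c/n = 225·42/378 = 25.0000
Stratum 2 (Site B): n = 464; a·d/n = 47·131/464 = 13.2694; b·c/n = 172·114/464 = 42.2586
Stratum 3 (Site C): n = 419; a·d/n = 42·49/419 = 4.9117; b·c/n = 311·17/419 = 12.6181
OR_MH = (7.0370 + 13.2694 + 4.9117) / (25.0000 + 42.2586 + 12.6181) = 25.2181 / 79.8768 = 0.31571

0.32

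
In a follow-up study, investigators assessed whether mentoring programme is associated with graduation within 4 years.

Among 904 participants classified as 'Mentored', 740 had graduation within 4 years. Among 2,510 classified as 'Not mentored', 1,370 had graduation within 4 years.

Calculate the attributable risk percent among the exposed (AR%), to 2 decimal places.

From the description: a = 740, b = 164, c = 1370, d = 1140.
Risk in exposed = 740/904 = 0.81858; risk in unexposed = 1370/2510 = 0.54582.
RR = 0.81858/0.54582 = 1.49974
AR% = (RR − 1)/RR × 100 = (1.49974 − 1)/1.49974 × 100 = 33.3218%

33.32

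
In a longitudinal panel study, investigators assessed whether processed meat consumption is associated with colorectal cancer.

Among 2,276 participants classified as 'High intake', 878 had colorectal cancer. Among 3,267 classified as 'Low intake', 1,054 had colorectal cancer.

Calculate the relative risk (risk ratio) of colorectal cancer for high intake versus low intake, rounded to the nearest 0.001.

From the description: a = 878, b = 1398, c = 1054, d = 2213.
Risk in exposed = 878/2276 = 0.38576; risk in unexposed = 1054/3267 = 0.32262.
RR = 0.38576 / 0.32262 = 1.19572
The risk among the exposed is 1.20 times that among the unexposed.

1.196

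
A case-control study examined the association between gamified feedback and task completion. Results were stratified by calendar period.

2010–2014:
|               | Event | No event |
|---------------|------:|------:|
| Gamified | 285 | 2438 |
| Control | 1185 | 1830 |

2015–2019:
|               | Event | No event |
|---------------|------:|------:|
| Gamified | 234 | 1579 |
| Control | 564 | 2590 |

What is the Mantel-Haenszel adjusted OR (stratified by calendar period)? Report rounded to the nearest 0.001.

OR_MH = Σ(aᵢdᵢ/nᵢ) / Σ(bᵢcᵢ/nᵢ), where nᵢ is the stratum total.
Stratum 1 (2010–2014): n = 5738; a·d/n = 285·1830/5738 = 90.8940; b·c/n = 2438·1185/5738 = 503.4908
Stratum 2 (2015–2019): n = 4967; a·d/n = 234·2590/4967 = 122.0173; b·c/n = 1579·564/4967 = 179.2945
OR_MH = (90.8940 + 122.0173) / (503.4908 + 179.2945) = 212.9114 / 682.7853 = 0.31183

0.312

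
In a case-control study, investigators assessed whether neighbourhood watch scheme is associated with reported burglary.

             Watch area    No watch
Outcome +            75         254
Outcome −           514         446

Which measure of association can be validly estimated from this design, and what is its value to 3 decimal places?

0.256

Reading the table with exposure as columns: a = 75 (Watch area, case), b = 514 (Watch area, non-case), c = 254 (No watch, case), d = 446.
This is a case-control study: participants were sampled on outcome status, so risks in the source population cannot be estimated directly — relative risk is not valid here. The odds ratio is the appropriate measure.
OR = (a·d)/(b·c) = (75 × 446) / (514 × 254) = 33450 / 130556 = 0.25621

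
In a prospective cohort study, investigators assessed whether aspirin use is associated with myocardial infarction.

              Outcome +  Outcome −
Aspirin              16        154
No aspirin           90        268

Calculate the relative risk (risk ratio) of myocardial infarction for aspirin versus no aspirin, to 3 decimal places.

0.374

Cells: a = 16, b = 154, c = 90, d = 268.
Risk in exposed = 16/170 = 0.09412; risk in unexposed = 90/358 = 0.25140.
RR = 0.09412 / 0.25140 = 0.37438
The risk is 63% lower among the exposed than among the unexposed.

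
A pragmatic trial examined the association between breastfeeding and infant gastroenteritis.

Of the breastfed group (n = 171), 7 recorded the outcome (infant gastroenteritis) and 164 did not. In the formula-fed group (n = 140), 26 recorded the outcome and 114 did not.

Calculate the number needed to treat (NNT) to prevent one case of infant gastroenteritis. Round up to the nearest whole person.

7

Risk in treated group = 7/171 = 0.04094; risk in control = 26/140 = 0.18571.
Absolute risk reduction = 0.18571 − 0.04094 = 0.14478
NNT = 1 / ARR = 1 / 0.14478 = 6.907 → round up → 7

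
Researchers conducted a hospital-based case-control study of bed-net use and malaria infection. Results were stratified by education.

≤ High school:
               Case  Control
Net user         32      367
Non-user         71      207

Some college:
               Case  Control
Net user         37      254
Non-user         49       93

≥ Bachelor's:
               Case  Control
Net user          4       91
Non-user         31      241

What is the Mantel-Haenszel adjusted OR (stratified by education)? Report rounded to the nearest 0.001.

OR_MH = Σ(aᵢdᵢ/nᵢ) / Σ(bᵢcᵢ/nᵢ), where nᵢ is the stratum total.
Stratum 1 (≤ High school): n = 677; a·d/n = 32·207/677 = 9.7843; b·c/n = 367·71/677 = 38.4889
Stratum 2 (Some college): n = 433; a·d/n = 37·93/433 = 7.9469; b·c/n = 254·49/433 = 28.7436
Stratum 3 (≥ Bachelor's): n = 367; a·d/n = 4·241/367 = 2.6267; b·c/n = 91·31/367 = 7.6866
OR_MH = (9.7843 + 7.9469 + 2.6267) / (38.4889 + 28.7436 + 7.6866) = 20.3579 / 74.9192 = 0.27173

0.272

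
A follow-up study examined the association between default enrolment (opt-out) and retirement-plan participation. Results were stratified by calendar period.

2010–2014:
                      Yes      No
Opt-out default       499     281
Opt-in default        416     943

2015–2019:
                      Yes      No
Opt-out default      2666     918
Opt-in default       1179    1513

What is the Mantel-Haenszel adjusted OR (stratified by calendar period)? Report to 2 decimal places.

3.80

OR_MH = Σ(aᵢdᵢ/nᵢ) / Σ(bᵢcᵢ/nᵢ), where nᵢ is the stratum total.
Stratum 1 (2010–2014): n = 2139; a·d/n = 499·943/2139 = 219.9892; b·c/n = 281·416/2139 = 54.6498
Stratum 2 (2015–2019): n = 6276; a·d/n = 2666·1513/6276 = 642.7116; b·c/n = 918·1179/6276 = 172.4541
OR_MH = (219.9892 + 642.7116) / (54.6498 + 172.4541) = 862.7008 / 227.1039 = 3.79870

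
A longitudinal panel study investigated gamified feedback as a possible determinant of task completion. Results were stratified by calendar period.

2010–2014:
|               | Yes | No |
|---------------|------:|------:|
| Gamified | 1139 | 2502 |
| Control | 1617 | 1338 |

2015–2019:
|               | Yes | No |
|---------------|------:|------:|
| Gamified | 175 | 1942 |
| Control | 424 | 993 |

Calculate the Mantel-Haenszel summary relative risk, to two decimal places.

0.51

RR_MH = Σ(aᵢ·n₀ᵢ/nᵢ) / Σ(cᵢ·n₁ᵢ/nᵢ), with n₁ᵢ = aᵢ+bᵢ (exposed), n₀ᵢ = cᵢ+dᵢ (unexposed), nᵢ = n₁ᵢ+n₀ᵢ.
Stratum 1 (2010–2014): n₁ = 3641, n₀ = 2955, n = 6596; a·n₀/n = 1139·2955/6596 = 510.2706; c·n₁/n = 1617·3641/6596 = 892.5860
Stratum 2 (2015–2019): n₁ = 2117, n₀ = 1417, n = 3534; a·n₀/n = 175·1417/3534 = 70.1684; c·n₁/n = 424·2117/3534 = 253.9921
RR_MH = (510.2706 + 70.1684) / (892.5860 + 253.9921) = 580.4390 / 1146.5780 = 0.50624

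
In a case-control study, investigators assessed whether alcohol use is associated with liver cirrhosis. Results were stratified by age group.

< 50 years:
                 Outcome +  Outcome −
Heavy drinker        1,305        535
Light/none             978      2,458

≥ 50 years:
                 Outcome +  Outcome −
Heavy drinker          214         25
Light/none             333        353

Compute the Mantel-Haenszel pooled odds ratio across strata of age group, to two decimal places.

OR_MH = Σ(aᵢdᵢ/nᵢ) / Σ(bᵢcᵢ/nᵢ), where nᵢ is the stratum total.
Stratum 1 (< 50 years): n = 5276; a·d/n = 1305·2458/5276 = 607.9776; b·c/n = 535·978/5276 = 99.1717
Stratum 2 (≥ 50 years): n = 925; a·d/n = 214·353/925 = 81.6670; b·c/n = 25·333/925 = 9.0000
OR_MH = (607.9776 + 81.6670) / (99.1717 + 9.0000) = 689.6447 / 108.1717 = 6.37546

6.38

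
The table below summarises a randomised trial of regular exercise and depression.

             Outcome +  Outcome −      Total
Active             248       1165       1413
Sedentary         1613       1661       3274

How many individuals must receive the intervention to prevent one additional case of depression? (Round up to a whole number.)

Risk in treated group = 248/1413 = 0.17551; risk in control = 1613/3274 = 0.49267.
Absolute risk reduction = 0.49267 − 0.17551 = 0.31716
NNT = 1 / ARR = 1 / 0.31716 = 3.153 → round up → 4

4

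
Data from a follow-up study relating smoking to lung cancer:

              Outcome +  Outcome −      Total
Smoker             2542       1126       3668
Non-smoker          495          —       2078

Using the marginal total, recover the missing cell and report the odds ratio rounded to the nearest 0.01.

The missing cell is in the unexposed row: 2078 − 495 = 1583.
So a = 2542, b = 1126, c = 495, d = 1583.
OR = (a·d)/(b·c) = (2542 × 1583) / (1126 × 495) = 4023986 / 557370 = 7.21960

7.22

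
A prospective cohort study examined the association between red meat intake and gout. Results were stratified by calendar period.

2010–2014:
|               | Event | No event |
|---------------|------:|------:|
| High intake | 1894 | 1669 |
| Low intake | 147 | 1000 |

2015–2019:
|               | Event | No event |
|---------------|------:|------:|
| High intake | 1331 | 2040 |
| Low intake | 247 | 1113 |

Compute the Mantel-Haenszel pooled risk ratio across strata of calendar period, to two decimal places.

RR_MH = Σ(aᵢ·n₀ᵢ/nᵢ) / Σ(cᵢ·n₁ᵢ/nᵢ), with n₁ᵢ = aᵢ+bᵢ (exposed), n₀ᵢ = cᵢ+dᵢ (unexposed), nᵢ = n₁ᵢ+n₀ᵢ.
Stratum 1 (2010–2014): n₁ = 3563, n₀ = 1147, n = 4710; a·n₀/n = 1894·1147/4710 = 461.2352; c·n₁/n = 147·3563/4710 = 111.2019
Stratum 2 (2015–2019): n₁ = 3371, n₀ = 1360, n = 4731; a·n₀/n = 1331·1360/4731 = 382.6168; c·n₁/n = 247·3371/4731 = 175.9960
RR_MH = (461.2352 + 382.6168) / (111.2019 + 175.9960) = 843.8520 / 287.1979 = 2.93822

2.94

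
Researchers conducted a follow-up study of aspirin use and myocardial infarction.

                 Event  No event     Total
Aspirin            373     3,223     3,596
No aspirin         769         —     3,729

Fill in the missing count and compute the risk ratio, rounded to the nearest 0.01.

The missing cell is in the unexposed row: 3729 − 769 = 2960.
So a = 373, b = 3223, c = 769, d = 2960.
RR = [a/(a+b)] / [c/(c+d)] = (373/3596) / (769/3729) = 0.10373/0.20622 = 0.50299

0.50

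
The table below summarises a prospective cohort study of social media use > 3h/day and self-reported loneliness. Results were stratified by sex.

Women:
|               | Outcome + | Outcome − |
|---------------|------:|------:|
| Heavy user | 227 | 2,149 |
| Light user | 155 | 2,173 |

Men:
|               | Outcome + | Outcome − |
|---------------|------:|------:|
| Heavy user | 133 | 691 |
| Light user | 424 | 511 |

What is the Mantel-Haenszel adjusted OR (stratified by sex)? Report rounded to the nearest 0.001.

0.605

OR_MH = Σ(aᵢdᵢ/nᵢ) / Σ(bᵢcᵢ/nᵢ), where nᵢ is the stratum total.
Stratum 1 (Women): n = 4704; a·d/n = 227·2173/4704 = 104.8620; b·c/n = 2149·155/4704 = 70.8110
Stratum 2 (Men): n = 1759; a·d/n = 133·511/1759 = 38.6373; b·c/n = 691·424/1759 = 166.5628
OR_MH = (104.8620 + 38.6373) / (70.8110 + 166.5628) = 143.4993 / 237.3738 = 0.60453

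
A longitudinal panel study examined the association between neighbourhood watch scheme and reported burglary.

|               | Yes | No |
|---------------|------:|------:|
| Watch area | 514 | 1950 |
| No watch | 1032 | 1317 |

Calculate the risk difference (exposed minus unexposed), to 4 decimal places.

-0.2307

Cells: a = 514, b = 1950, c = 1032, d = 1317.
Risk in exposed = 514/2464 = 0.208604; risk in unexposed = 1032/2349 = 0.439336.
Risk difference = 0.208604 − 0.439336 = -0.230732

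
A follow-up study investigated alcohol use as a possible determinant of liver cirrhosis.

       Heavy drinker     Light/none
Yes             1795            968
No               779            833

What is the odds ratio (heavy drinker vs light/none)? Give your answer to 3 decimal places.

Reading the table with exposure as columns: a = 1795 (Heavy drinker, case), b = 779 (Heavy drinker, non-case), c = 968 (Light/none, case), d = 833.
OR = (a·d)/(b·c) = (1795 × 833) / (779 × 968) = 1495235 / 754072 = 1.98288
The odds of liver cirrhosis are about 1.98 times as high in the heavy drinker group.

1.983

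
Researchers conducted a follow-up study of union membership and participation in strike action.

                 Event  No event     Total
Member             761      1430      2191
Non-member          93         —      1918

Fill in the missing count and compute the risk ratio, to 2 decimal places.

7.16

The missing cell is in the unexposed row: 1918 − 93 = 1825.
So a = 761, b = 1430, c = 93, d = 1825.
RR = [a/(a+b)] / [c/(c+d)] = (761/2191) / (93/1918) = 0.34733/0.04849 = 7.16321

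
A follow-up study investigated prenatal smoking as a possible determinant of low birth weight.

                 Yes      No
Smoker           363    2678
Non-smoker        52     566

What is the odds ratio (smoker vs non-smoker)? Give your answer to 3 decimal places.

Cells: a = 363, b = 2678, c = 52, d = 566.
OR = (a·d)/(b·c) = (363 × 566) / (2678 × 52) = 205458 / 139256 = 1.47540
The odds of low birth weight are about 1.48 times as high in the smoker group.

1.475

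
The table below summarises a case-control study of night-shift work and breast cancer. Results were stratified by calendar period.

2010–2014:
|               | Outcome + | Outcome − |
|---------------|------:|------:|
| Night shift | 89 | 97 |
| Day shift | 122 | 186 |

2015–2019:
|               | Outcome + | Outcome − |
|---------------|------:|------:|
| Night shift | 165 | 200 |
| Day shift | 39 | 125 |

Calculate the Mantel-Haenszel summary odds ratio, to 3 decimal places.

1.873

OR_MH = Σ(aᵢdᵢ/nᵢ) / Σ(bᵢcᵢ/nᵢ), where nᵢ is the stratum total.
Stratum 1 (2010–2014): n = 494; a·d/n = 89·186/494 = 33.5101; b·c/n = 97·122/494 = 23.9555
Stratum 2 (2015–2019): n = 529; a·d/n = 165·125/529 = 38.9887; b·c/n = 200·39/529 = 14.7448
OR_MH = (33.5101 + 38.9887) / (23.9555 + 14.7448) = 72.4988 / 38.7003 = 1.87334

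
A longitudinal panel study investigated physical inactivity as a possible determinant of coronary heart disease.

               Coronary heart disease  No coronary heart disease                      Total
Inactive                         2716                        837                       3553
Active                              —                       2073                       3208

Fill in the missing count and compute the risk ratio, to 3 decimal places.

2.161

The missing cell is in the unexposed row: 3208 − 2073 = 1135.
So a = 2716, b = 837, c = 1135, d = 2073.
RR = [a/(a+b)] / [c/(c+d)] = (2716/3553) / (1135/3208) = 0.76442/0.35380 = 2.16059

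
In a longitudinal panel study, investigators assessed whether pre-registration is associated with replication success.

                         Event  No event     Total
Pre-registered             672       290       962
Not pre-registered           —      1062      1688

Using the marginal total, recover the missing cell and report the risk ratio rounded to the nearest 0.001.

1.884

The missing cell is in the unexposed row: 1688 − 1062 = 626.
So a = 672, b = 290, c = 626, d = 1062.
RR = [a/(a+b)] / [c/(c+d)] = (672/962) / (626/1688) = 0.69854/0.37085 = 1.88362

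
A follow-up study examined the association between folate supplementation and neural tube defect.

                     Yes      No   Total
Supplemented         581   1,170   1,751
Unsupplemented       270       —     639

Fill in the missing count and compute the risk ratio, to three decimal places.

The missing cell is in the unexposed row: 639 − 270 = 369.
So a = 581, b = 1170, c = 270, d = 369.
RR = [a/(a+b)] / [c/(c+d)] = (581/1751) / (270/639) = 0.33181/0.42254 = 0.78528

0.785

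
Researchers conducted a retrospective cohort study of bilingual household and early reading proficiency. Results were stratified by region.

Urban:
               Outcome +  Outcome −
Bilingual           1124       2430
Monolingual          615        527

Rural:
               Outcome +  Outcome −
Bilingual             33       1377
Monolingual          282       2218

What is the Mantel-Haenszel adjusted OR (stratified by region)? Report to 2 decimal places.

0.35

OR_MH = Σ(aᵢdᵢ/nᵢ) / Σ(bᵢcᵢ/nᵢ), where nᵢ is the stratum total.
Stratum 1 (Urban): n = 4696; a·d/n = 1124·527/4696 = 126.1388; b·c/n = 2430·615/4696 = 318.2389
Stratum 2 (Rural): n = 3910; a·d/n = 33·2218/3910 = 18.7197; b·c/n = 1377·282/3910 = 99.3130
OR_MH = (126.1388 + 18.7197) / (318.2389 + 99.3130) = 144.8585 / 417.5520 = 0.34692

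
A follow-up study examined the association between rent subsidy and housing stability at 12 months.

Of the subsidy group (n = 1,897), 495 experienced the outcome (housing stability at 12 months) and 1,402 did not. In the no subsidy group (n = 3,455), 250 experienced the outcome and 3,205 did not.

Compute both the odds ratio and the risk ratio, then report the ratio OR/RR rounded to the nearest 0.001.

From the description: a = 495, b = 1402, c = 250, d = 3205.
OR = (495·3205)/(1402·250) = 1586475/350500 = 4.52632
Risk in exposed = 495/1897 = 0.26094; risk in unexposed = 250/3455 = 0.07236; RR = 3.60617
OR/RR = 4.52632 / 3.60617 = 1.25516
The outcome is not rare, so the OR lies further from 1 than the RR.

1.255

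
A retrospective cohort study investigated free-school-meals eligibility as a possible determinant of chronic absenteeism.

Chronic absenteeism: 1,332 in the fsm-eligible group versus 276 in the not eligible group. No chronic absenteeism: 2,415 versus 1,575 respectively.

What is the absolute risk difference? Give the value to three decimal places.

From the description: a = 1332, b = 2415, c = 276, d = 1575.
Risk in exposed = 1332/3747 = 0.355484; risk in unexposed = 276/1851 = 0.149109.
Risk difference = 0.355484 − 0.149109 = 0.206376

0.206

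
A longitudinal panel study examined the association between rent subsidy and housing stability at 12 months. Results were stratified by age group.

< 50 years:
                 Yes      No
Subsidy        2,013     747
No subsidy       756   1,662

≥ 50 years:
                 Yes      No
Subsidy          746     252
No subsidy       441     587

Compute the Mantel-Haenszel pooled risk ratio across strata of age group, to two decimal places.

RR_MH = Σ(aᵢ·n₀ᵢ/nᵢ) / Σ(cᵢ·n₁ᵢ/nᵢ), with n₁ᵢ = aᵢ+bᵢ (exposed), n₀ᵢ = cᵢ+dᵢ (unexposed), nᵢ = n₁ᵢ+n₀ᵢ.
Stratum 1 (< 50 years): n₁ = 2760, n₀ = 2418, n = 5178; a·n₀/n = 2013·2418/5178 = 940.0220; c·n₁/n = 756·2760/5178 = 402.9664
Stratum 2 (≥ 50 years): n₁ = 998, n₀ = 1028, n = 2026; a·n₀/n = 746·1028/2026 = 378.5232; c·n₁/n = 441·998/2026 = 217.2349
RR_MH = (940.0220 + 378.5232) / (402.9664 + 217.2349) = 1318.5452 / 620.2013 = 2.12600

2.13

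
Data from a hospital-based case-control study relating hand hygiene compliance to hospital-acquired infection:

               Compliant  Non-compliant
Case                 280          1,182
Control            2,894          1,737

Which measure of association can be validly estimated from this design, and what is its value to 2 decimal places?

Reading the table with exposure as columns: a = 280 (Compliant, case), b = 2894 (Compliant, non-case), c = 1182 (Non-compliant, case), d = 1737.
This is a hospital-based case-control study: participants were sampled on outcome status, so risks in the source population cannot be estimated directly — relative risk is not valid here. The odds ratio is the appropriate measure.
OR = (a·d)/(b·c) = (280 × 1737) / (2894 × 1182) = 486360 / 3420708 = 0.14218

0.14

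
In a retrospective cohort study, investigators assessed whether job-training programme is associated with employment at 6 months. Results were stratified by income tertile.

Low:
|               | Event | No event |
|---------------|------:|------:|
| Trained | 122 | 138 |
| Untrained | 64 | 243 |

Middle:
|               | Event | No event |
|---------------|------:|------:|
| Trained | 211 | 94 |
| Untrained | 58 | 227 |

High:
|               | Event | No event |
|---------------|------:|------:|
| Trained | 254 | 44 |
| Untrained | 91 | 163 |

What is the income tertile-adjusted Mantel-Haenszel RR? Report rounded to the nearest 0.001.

2.626

RR_MH = Σ(aᵢ·n₀ᵢ/nᵢ) / Σ(cᵢ·n₁ᵢ/nᵢ), with n₁ᵢ = aᵢ+bᵢ (exposed), n₀ᵢ = cᵢ+dᵢ (unexposed), nᵢ = n₁ᵢ+n₀ᵢ.
Stratum 1 (Low): n₁ = 260, n₀ = 307, n = 567; a·n₀/n = 122·307/567 = 66.0564; c·n₁/n = 64·260/567 = 29.3474
Stratum 2 (Middle): n₁ = 305, n₀ = 285, n = 590; a·n₀/n = 211·285/590 = 101.9237; c·n₁/n = 58·305/590 = 29.9831
Stratum 3 (High): n₁ = 298, n₀ = 254, n = 552; a·n₀/n = 254·254/552 = 116.8768; c·n₁/n = 91·298/552 = 49.1268
RR_MH = (66.0564 + 101.9237 + 116.8768) / (29.3474 + 29.9831 + 49.1268) = 284.8570 / 108.4573 = 2.62644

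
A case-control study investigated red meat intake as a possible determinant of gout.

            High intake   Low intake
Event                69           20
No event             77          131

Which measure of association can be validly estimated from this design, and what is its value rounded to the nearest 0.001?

Reading the table with exposure as columns: a = 69 (High intake, case), b = 77 (High intake, non-case), c = 20 (Low intake, case), d = 131.
This is a case-control study: participants were sampled on outcome status, so risks in the source population cannot be estimated directly — relative risk is not valid here. The odds ratio is the appropriate measure.
OR = (a·d)/(b·c) = (69 × 131) / (77 × 20) = 9039 / 1540 = 5.86948

5.869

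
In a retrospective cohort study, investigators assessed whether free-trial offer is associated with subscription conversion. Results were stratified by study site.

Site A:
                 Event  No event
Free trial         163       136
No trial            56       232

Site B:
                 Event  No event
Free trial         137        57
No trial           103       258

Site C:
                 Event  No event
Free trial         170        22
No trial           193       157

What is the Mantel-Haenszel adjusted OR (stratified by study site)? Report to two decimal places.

OR_MH = Σ(aᵢdᵢ/nᵢ) / Σ(bᵢcᵢ/nᵢ), where nᵢ is the stratum total.
Stratum 1 (Site A): n = 587; a·d/n = 163·232/587 = 64.4225; b·c/n = 136·56/587 = 12.9744
Stratum 2 (Site B): n = 555; a·d/n = 137·258/555 = 63.6865; b·c/n = 57·103/555 = 10.5784
Stratum 3 (Site C): n = 542; a·d/n = 170·157/542 = 49.2435; b·c/n = 22·193/542 = 7.8339
OR_MH = (64.4225 + 63.6865 + 49.2435) / (12.9744 + 10.5784 + 7.8339) = 177.3525 / 31.3868 = 5.65055

5.65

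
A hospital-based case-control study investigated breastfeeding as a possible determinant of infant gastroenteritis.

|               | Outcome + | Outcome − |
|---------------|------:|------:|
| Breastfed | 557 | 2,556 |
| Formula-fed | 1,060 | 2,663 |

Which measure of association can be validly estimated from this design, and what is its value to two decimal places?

0.55

Cells: a = 557, b = 2556, c = 1060, d = 2663.
This is a hospital-based case-control study: participants were sampled on outcome status, so risks in the source population cannot be estimated directly — relative risk is not valid here. The odds ratio is the appropriate measure.
OR = (a·d)/(b·c) = (557 × 2663) / (2556 × 1060) = 1483291 / 2709360 = 0.54747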